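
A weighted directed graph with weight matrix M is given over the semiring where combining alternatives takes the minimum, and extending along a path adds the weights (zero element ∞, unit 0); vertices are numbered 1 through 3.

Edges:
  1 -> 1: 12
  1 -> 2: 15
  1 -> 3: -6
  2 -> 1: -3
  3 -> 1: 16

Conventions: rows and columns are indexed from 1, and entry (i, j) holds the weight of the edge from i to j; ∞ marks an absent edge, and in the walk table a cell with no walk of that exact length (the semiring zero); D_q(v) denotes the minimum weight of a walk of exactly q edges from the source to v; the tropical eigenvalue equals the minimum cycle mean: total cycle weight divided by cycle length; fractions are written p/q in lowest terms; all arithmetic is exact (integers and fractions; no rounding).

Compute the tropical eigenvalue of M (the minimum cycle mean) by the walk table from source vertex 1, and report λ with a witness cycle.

q=0: [0, ∞, ∞]
q=1: [12, 15, -6]
q=2: [10, 27, 6]
q=3: [22, 25, 4]
Optimal cycle mean attained by: cycle 1->3->1, total (-6) + 16, length 2.
Answer: λ = 5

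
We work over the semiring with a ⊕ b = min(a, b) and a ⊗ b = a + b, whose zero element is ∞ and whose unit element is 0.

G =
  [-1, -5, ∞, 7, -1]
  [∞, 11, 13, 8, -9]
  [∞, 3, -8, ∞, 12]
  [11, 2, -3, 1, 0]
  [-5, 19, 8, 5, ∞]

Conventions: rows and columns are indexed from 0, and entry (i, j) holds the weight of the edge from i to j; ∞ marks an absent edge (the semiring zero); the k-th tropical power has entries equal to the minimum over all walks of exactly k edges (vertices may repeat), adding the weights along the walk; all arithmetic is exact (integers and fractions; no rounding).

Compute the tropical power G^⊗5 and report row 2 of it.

G^⊗2:
  [-6, -6, 4, 3, -14]
  [-14, 10, -1, -4, 2]
  [7, -5, -16, 11, -6]
  [-5, 0, -11, 2, -7]
  [-6, -10, 0, 2, -6]
G^⊗3:
  [-19, -11, -6, -9, -15]
  [-15, -19, -9, -7, -15]
  [-11, -13, -24, -1, -14]
  [-12, -10, -19, -2, -9]
  [-11, -11, -8, -2, -19]
G^⊗4:
  [-20, -24, -14, -12, -20]
  [-20, -20, -17, -11, -28]
  [-19, -21, -32, -9, -22]
  [-14, -17, -27, -5, -19]
  [-24, -16, -16, -14, -20]
G^⊗5:
  [-25, -25, -22, -16, -33]
  [-33, -25, -25, -23, -29]
  [-27, -29, -40, -17, -30]
  [-24, -24, -35, -14, -26]
  [-25, -29, -24, -17, -25]
Answer: row 2 of G^⊗5 = [-27, -29, -40, -17, -30]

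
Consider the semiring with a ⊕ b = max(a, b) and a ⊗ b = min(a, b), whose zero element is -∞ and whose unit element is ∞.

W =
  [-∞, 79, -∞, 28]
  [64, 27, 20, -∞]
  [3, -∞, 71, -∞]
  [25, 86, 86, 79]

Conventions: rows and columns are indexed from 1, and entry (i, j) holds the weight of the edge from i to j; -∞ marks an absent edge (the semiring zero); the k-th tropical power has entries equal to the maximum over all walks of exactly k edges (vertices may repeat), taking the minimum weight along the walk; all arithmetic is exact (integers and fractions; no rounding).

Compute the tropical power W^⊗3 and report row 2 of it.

W^⊗2:
  [64, 28, 28, 28]
  [27, 64, 20, 28]
  [3, 3, 71, 3]
  [64, 79, 79, 79]
W^⊗3:
  [28, 64, 28, 28]
  [64, 28, 28, 28]
  [3, 3, 71, 3]
  [64, 79, 79, 79]
Answer: row 2 of W^⊗3 = [64, 28, 28, 28]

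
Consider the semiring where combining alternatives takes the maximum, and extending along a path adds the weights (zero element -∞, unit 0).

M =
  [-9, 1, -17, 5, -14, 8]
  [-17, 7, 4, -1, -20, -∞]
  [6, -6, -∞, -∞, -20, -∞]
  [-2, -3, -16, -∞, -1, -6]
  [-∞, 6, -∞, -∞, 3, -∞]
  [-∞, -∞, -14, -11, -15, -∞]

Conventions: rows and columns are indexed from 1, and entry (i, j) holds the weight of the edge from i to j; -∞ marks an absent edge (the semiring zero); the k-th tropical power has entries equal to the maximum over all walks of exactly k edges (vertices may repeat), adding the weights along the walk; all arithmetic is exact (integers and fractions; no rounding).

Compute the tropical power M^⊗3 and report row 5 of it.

M^⊗2:
  [3, 8, 5, 0, 4, -1]
  [10, 14, 11, 6, -2, -7]
  [-3, 7, -2, 11, -8, 14]
  [-10, 5, 1, 3, 2, 6]
  [-11, 13, 10, 5, 6, -∞]
  [-8, -9, -27, -∞, -12, -17]
M^⊗3:
  [11, 15, 12, 8, 7, 11]
  [17, 21, 18, 15, 5, 18]
  [9, 14, 11, 6, 10, 5]
  [7, 12, 9, 4, 5, -2]
  [16, 20, 17, 12, 9, -1]
  [-17, -2, -5, -3, -9, 0]
Answer: row 5 of M^⊗3 = [16, 20, 17, 12, 9, -1]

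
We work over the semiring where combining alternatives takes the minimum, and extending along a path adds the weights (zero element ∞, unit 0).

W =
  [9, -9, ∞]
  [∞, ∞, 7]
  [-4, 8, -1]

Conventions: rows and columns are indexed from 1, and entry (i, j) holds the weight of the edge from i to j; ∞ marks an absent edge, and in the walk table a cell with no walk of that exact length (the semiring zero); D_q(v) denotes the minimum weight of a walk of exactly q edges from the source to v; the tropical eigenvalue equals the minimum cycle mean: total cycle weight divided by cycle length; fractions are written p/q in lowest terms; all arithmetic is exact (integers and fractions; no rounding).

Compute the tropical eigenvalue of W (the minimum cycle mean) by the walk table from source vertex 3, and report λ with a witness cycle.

q=0: [∞, ∞, 0]
q=1: [-4, 8, -1]
q=2: [-5, -13, -2]
q=3: [-6, -14, -6]
Optimal cycle mean attained by: cycle 1->2->3->1, total (-9) + 7 + (-4), length 3.
Answer: λ = -2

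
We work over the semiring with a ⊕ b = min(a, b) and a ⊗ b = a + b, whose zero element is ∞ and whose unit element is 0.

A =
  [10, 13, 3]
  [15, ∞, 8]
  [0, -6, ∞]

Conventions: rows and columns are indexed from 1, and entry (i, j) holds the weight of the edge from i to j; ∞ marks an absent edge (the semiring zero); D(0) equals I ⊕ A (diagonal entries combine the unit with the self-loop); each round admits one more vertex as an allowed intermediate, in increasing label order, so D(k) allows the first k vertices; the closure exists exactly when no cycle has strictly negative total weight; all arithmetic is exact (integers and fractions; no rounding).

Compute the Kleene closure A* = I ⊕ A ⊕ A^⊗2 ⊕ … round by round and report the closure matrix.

D(0):
  [0, 13, 3]
  [15, 0, 8]
  [0, -6, 0]
D(1):
  [0, 13, 3]
  [15, 0, 8]
  [0, -6, 0]
D(2):
  [0, 13, 3]
  [15, 0, 8]
  [0, -6, 0]
D(3):
  [0, -3, 3]
  [8, 0, 8]
  [0, -6, 0]
Answer: A* = [[0, -3, 3], [8, 0, 8], [0, -6, 0]]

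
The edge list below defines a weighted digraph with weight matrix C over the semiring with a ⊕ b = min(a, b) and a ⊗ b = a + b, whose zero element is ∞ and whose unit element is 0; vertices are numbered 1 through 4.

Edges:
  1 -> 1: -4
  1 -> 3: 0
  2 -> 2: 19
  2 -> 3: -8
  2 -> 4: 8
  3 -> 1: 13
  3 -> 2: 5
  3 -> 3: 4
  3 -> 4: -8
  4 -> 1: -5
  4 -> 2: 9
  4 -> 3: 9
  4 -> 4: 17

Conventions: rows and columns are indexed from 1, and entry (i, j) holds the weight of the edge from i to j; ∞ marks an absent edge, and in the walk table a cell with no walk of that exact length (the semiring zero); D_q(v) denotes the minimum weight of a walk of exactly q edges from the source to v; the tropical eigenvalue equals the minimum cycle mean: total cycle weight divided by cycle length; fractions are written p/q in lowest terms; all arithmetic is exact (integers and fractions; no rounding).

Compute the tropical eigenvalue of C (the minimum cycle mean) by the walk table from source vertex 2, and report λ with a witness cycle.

q=0: [∞, 0, ∞, ∞]
q=1: [∞, 19, -8, 8]
q=2: [3, -3, -4, -16]
q=3: [-21, -7, -11, -12]
q=4: [-25, -6, -21, -19]
Optimal cycle mean attained by: cycle 1->3->4->1, total 0 + (-8) + (-5), length 3.
Answer: λ = -13/3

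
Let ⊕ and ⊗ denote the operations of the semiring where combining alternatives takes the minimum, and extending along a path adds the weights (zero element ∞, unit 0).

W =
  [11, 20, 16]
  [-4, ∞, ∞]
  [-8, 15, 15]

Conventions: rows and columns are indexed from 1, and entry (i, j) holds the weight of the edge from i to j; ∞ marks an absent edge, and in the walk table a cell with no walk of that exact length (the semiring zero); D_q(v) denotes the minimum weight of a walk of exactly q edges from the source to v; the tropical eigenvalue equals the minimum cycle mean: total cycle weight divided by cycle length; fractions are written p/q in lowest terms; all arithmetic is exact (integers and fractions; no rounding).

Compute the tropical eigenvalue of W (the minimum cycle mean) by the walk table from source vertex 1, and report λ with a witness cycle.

q=0: [0, ∞, ∞]
q=1: [11, 20, 16]
q=2: [8, 31, 27]
q=3: [19, 28, 24]
Optimal cycle mean attained by: cycle 1->3->1, total 16 + (-8), length 2.
Answer: λ = 4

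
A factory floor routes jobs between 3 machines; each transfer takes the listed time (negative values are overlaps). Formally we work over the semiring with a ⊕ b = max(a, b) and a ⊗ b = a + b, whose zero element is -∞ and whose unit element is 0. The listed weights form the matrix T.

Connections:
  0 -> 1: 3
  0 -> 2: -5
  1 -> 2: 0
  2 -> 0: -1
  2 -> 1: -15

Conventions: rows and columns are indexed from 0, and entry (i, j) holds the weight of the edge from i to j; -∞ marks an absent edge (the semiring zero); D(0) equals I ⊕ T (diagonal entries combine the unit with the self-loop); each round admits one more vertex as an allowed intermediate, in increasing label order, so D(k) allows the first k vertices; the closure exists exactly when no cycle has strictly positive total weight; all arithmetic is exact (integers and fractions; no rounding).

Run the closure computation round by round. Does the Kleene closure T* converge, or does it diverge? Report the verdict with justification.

D(0):
  [0, 3, -5]
  [-∞, 0, 0]
  [-1, -15, 0]
D(1):
  [0, 3, -5]
  [-∞, 0, 0]
  [-1, 2, 0]
Detection: at round 2, diagonal entry (2, 2) turns strictly positive.
Key observation: the cycle 2->0->1->2 has total weight (-1) + 3 + 0, which is strictly positive.
Answer: DIVERGES — positive cycle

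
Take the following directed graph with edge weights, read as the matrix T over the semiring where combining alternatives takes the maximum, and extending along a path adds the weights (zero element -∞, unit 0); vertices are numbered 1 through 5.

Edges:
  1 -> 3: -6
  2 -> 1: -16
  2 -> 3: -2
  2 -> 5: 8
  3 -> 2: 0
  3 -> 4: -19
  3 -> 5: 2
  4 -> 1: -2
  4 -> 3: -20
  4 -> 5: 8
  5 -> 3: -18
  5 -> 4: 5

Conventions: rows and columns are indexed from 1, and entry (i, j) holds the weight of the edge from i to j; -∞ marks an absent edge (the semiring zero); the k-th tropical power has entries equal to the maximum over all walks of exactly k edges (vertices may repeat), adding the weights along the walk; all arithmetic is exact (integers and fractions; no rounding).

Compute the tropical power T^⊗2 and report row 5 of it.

T^⊗2:
  [-∞, -6, -∞, -25, -4]
  [-∞, -2, -10, 13, 0]
  [-16, -∞, -2, 7, 8]
  [-∞, -20, -8, 13, -18]
  [3, -18, -15, -37, 13]
Answer: row 5 of T^⊗2 = [3, -18, -15, -37, 13]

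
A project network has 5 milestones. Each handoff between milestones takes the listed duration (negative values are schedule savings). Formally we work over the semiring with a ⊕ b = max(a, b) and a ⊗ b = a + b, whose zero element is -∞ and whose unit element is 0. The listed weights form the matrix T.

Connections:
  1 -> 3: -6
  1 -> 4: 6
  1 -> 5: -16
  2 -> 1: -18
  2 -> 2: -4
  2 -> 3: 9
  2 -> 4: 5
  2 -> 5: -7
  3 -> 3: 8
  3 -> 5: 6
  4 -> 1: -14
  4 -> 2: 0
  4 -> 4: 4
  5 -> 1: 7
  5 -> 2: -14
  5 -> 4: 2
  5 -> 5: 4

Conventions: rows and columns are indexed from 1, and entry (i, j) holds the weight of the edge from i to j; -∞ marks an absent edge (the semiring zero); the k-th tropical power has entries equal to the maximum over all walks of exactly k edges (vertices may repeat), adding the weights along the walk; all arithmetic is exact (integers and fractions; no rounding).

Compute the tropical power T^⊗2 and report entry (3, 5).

T^⊗2:
  [-8, 6, 2, 10, 0]
  [0, 5, 17, 9, 15]
  [13, -8, 16, 8, 14]
  [-10, 4, 9, 8, -7]
  [11, 2, 1, 13, 8]
Key observation: the optimum is the walk 3->3->5, with weight 8 + 6 = 14.
Optimal value attained by: walk 3->3->5.
Answer: (T^⊗2)[3][5] = 14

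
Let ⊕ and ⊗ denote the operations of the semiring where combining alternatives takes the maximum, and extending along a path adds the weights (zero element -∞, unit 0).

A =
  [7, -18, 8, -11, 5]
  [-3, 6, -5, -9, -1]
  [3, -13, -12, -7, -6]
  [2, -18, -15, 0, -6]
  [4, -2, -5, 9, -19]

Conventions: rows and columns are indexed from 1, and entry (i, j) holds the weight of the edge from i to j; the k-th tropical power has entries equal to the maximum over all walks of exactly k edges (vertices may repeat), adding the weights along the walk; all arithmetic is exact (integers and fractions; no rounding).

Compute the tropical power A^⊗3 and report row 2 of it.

A^⊗2:
  [14, 3, 15, 14, 12]
  [4, 12, 5, 8, 5]
  [10, -7, 11, 3, 8]
  [9, -8, 10, 3, 7]
  [11, 4, 12, 9, 9]
A^⊗3:
  [21, 10, 22, 21, 19]
  [11, 18, 12, 14, 11]
  [17, 6, 18, 17, 15]
  [16, 5, 17, 16, 14]
  [18, 10, 19, 18, 16]
Answer: row 2 of A^⊗3 = [11, 18, 12, 14, 11]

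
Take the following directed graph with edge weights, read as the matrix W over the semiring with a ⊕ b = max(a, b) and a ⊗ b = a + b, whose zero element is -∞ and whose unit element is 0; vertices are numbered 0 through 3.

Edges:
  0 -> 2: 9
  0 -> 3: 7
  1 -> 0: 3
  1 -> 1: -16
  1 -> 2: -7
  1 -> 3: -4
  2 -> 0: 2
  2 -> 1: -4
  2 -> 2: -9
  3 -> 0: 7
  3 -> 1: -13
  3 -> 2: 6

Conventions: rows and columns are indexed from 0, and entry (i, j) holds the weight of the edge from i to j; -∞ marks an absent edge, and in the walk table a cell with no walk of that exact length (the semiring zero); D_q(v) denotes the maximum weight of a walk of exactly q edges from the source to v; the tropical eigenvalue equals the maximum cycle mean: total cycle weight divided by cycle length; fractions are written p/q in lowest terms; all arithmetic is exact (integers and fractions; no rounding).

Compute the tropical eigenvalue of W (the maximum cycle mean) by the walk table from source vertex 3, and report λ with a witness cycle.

q=0: [-∞, -∞, -∞, 0]
q=1: [7, -13, 6, -∞]
q=2: [8, 2, 16, 14]
q=3: [21, 12, 20, 15]
q=4: [22, 16, 30, 28]
Optimal cycle mean attained by: cycle 0->3->0, total 7 + 7, length 2.
Answer: λ = 7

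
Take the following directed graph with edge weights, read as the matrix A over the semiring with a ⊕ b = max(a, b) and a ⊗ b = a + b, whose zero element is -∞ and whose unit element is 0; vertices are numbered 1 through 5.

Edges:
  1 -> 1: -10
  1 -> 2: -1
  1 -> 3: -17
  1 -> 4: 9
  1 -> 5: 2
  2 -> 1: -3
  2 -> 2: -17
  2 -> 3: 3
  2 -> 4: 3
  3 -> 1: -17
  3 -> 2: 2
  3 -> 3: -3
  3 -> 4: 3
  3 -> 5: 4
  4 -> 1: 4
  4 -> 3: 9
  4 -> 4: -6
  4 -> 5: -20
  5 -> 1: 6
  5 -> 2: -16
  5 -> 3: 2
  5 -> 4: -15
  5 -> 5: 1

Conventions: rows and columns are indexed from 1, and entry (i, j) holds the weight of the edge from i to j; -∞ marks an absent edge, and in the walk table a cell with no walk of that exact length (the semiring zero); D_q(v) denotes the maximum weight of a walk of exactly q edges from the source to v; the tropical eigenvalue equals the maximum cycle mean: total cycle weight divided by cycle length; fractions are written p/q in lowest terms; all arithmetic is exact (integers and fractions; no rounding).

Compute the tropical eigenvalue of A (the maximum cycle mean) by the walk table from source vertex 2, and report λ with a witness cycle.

q=0: [-∞, 0, -∞, -∞, -∞]
q=1: [-3, -17, 3, 3, -∞]
q=2: [7, 5, 12, 6, 7]
q=3: [13, 14, 15, 16, 16]
q=4: [22, 17, 25, 22, 19]
q=5: [26, 27, 31, 31, 29]
Optimal cycle mean attained by: cycle 1->4->3->5->1, total 9 + 9 + 4 + 6, length 4.
Answer: λ = 7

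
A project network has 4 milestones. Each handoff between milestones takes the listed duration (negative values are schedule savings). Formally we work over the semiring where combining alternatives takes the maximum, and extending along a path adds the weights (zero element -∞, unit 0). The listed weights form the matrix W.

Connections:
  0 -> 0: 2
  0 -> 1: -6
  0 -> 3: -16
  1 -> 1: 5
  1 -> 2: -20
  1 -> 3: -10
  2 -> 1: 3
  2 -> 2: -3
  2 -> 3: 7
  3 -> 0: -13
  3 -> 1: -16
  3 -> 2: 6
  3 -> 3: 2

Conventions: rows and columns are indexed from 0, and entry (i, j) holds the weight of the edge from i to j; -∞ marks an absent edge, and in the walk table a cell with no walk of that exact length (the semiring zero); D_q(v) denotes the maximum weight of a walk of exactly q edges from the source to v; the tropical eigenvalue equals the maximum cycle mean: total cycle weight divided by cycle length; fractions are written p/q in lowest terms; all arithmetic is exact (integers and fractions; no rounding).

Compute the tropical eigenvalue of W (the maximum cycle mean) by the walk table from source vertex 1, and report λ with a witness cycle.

q=0: [-∞, 0, -∞, -∞]
q=1: [-∞, 5, -20, -10]
q=2: [-23, 10, -4, -5]
q=3: [-18, 15, 1, 3]
q=4: [-10, 20, 9, 8]
Optimal cycle mean attained by: cycle 2->3->2, total 7 + 6, length 2.
Answer: λ = 13/2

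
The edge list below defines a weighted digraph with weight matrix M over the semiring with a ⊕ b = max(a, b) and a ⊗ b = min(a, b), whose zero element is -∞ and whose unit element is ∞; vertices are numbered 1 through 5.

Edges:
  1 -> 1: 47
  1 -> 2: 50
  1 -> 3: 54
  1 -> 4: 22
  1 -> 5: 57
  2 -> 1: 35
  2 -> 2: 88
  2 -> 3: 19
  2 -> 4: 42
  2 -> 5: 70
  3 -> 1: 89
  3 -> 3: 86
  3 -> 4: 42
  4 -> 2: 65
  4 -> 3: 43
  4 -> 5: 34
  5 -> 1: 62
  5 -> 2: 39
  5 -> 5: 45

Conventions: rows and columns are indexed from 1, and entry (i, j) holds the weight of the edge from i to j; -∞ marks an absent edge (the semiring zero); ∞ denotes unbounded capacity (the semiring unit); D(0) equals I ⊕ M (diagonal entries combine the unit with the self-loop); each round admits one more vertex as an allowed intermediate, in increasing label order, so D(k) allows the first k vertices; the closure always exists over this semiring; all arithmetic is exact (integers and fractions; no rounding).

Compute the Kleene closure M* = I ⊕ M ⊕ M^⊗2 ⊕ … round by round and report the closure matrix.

D(0):
  [∞, 50, 54, 22, 57]
  [35, ∞, 19, 42, 70]
  [89, -∞, ∞, 42, -∞]
  [-∞, 65, 43, ∞, 34]
  [62, 39, -∞, -∞, ∞]
D(1):
  [∞, 50, 54, 22, 57]
  [35, ∞, 35, 42, 70]
  [89, 50, ∞, 42, 57]
  [-∞, 65, 43, ∞, 34]
  [62, 50, 54, 22, ∞]
D(2):
  [∞, 50, 54, 42, 57]
  [35, ∞, 35, 42, 70]
  [89, 50, ∞, 42, 57]
  [35, 65, 43, ∞, 65]
  [62, 50, 54, 42, ∞]
D(3):
  [∞, 50, 54, 42, 57]
  [35, ∞, 35, 42, 70]
  [89, 50, ∞, 42, 57]
  [43, 65, 43, ∞, 65]
  [62, 50, 54, 42, ∞]
D(4):
  [∞, 50, 54, 42, 57]
  [42, ∞, 42, 42, 70]
  [89, 50, ∞, 42, 57]
  [43, 65, 43, ∞, 65]
  [62, 50, 54, 42, ∞]
D(5):
  [∞, 50, 54, 42, 57]
  [62, ∞, 54, 42, 70]
  [89, 50, ∞, 42, 57]
  [62, 65, 54, ∞, 65]
  [62, 50, 54, 42, ∞]
Answer: M* = [[∞, 50, 54, 42, 57], [62, ∞, 54, 42, 70], [89, 50, ∞, 42, 57], [62, 65, 54, ∞, 65], [62, 50, 54, 42, ∞]]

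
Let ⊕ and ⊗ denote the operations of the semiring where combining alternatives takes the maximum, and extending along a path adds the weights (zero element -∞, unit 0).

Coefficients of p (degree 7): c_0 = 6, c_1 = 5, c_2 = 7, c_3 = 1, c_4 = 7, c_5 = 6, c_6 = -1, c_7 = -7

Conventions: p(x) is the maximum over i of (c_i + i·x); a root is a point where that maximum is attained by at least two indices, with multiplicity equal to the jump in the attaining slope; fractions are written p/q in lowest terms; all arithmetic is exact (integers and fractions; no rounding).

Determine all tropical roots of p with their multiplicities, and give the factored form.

hull edge (i=0, c=6) to (i=2, c=7): slope 1/2, span 2
hull edge (i=2, c=7) to (i=4, c=7): slope 0, span 2
hull edge (i=4, c=7) to (i=5, c=6): slope -1, span 1
hull edge (i=5, c=6) to (i=7, c=-7): slope -13/2, span 2
Factored form: p(x) = -7 ⊗ (x ⊕ (-1/2)) ⊗ (x ⊕ (-1/2)) ⊗ (x ⊕ 0) ⊗ (x ⊕ 0) ⊗ (x ⊕ 1) ⊗ (x ⊕ 13/2) ⊗ (x ⊕ 13/2)
Answer: roots = -1/2 (mult 2), 0 (mult 2), 1 (mult 1), 13/2 (mult 2)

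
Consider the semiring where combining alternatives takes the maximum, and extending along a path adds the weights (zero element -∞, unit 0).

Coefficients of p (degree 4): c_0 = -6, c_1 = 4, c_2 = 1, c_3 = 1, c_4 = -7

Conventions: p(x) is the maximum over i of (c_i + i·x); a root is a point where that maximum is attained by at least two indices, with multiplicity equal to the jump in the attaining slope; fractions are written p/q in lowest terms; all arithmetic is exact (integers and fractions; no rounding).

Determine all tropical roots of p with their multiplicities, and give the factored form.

hull edge (i=0, c=-6) to (i=1, c=4): slope 10, span 1
hull edge (i=1, c=4) to (i=3, c=1): slope -3/2, span 2
hull edge (i=3, c=1) to (i=4, c=-7): slope -8, span 1
Factored form: p(x) = -7 ⊗ (x ⊕ (-10)) ⊗ (x ⊕ 3/2) ⊗ (x ⊕ 3/2) ⊗ (x ⊕ 8)
Answer: roots = -10 (mult 1), 3/2 (mult 2), 8 (mult 1)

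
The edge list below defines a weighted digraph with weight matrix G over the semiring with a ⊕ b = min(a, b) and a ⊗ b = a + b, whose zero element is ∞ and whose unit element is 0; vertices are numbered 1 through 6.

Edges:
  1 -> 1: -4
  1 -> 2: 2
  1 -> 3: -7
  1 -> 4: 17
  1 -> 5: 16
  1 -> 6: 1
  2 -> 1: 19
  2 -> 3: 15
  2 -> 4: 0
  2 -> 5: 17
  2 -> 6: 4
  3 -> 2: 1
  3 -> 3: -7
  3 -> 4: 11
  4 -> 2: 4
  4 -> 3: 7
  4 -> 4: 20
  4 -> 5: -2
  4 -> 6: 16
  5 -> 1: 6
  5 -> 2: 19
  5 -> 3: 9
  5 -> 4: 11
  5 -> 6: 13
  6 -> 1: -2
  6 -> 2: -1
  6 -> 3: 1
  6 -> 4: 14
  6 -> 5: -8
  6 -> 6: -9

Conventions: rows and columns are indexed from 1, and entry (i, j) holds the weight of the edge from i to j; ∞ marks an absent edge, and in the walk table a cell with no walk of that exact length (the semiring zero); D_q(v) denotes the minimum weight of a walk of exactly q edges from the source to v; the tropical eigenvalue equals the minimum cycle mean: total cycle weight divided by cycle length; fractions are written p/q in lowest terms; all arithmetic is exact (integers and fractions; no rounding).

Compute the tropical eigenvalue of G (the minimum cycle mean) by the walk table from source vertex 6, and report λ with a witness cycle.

q=0: [∞, ∞, ∞, ∞, ∞, 0]
q=1: [-2, -1, 1, 14, -8, -9]
q=2: [-11, -10, -9, -1, -17, -18]
q=3: [-20, -19, -18, -10, -26, -27]
q=4: [-29, -28, -27, -19, -35, -36]
q=5: [-38, -37, -36, -28, -44, -45]
q=6: [-47, -46, -45, -37, -53, -54]
Optimal cycle mean attained by: cycle 6->6, total (-9), length 1.
Answer: λ = -9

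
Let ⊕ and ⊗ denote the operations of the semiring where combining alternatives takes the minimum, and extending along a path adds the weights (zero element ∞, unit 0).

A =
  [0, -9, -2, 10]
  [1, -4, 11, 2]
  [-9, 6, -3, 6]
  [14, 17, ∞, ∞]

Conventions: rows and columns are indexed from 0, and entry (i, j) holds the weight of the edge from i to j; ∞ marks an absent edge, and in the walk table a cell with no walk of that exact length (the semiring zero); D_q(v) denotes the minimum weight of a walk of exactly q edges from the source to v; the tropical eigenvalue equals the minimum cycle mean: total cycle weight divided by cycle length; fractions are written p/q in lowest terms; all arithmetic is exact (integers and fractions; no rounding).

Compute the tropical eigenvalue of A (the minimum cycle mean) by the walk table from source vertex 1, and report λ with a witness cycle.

q=0: [∞, 0, ∞, ∞]
q=1: [1, -4, 11, 2]
q=2: [-3, -8, -1, -2]
q=3: [-10, -12, -5, -6]
q=4: [-14, -19, -12, -10]
Optimal cycle mean attained by: cycle 0->2->0, total (-2) + (-9), length 2.
Answer: λ = -11/2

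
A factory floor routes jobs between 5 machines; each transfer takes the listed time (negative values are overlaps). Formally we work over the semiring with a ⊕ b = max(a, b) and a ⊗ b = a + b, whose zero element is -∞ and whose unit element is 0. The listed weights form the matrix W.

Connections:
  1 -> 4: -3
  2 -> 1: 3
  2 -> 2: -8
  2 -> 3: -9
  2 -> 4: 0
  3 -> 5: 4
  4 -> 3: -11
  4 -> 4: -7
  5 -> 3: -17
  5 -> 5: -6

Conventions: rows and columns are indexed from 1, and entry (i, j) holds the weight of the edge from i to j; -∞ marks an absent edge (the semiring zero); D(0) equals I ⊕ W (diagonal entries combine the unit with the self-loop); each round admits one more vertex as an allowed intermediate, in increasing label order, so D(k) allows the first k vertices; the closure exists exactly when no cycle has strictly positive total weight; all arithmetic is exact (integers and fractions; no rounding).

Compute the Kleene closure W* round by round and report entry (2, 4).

D(0):
  [0, -∞, -∞, -3, -∞]
  [3, 0, -9, 0, -∞]
  [-∞, -∞, 0, -∞, 4]
  [-∞, -∞, -11, 0, -∞]
  [-∞, -∞, -17, -∞, 0]
D(1):
  [0, -∞, -∞, -3, -∞]
  [3, 0, -9, 0, -∞]
  [-∞, -∞, 0, -∞, 4]
  [-∞, -∞, -11, 0, -∞]
  [-∞, -∞, -17, -∞, 0]
D(2):
  [0, -∞, -∞, -3, -∞]
  [3, 0, -9, 0, -∞]
  [-∞, -∞, 0, -∞, 4]
  [-∞, -∞, -11, 0, -∞]
  [-∞, -∞, -17, -∞, 0]
D(3):
  [0, -∞, -∞, -3, -∞]
  [3, 0, -9, 0, -5]
  [-∞, -∞, 0, -∞, 4]
  [-∞, -∞, -11, 0, -7]
  [-∞, -∞, -17, -∞, 0]
D(4):
  [0, -∞, -14, -3, -10]
  [3, 0, -9, 0, -5]
  [-∞, -∞, 0, -∞, 4]
  [-∞, -∞, -11, 0, -7]
  [-∞, -∞, -17, -∞, 0]
D(5):
  [0, -∞, -14, -3, -10]
  [3, 0, -9, 0, -5]
  [-∞, -∞, 0, -∞, 4]
  [-∞, -∞, -11, 0, -7]
  [-∞, -∞, -17, -∞, 0]
Answer: W*[2][4] = 0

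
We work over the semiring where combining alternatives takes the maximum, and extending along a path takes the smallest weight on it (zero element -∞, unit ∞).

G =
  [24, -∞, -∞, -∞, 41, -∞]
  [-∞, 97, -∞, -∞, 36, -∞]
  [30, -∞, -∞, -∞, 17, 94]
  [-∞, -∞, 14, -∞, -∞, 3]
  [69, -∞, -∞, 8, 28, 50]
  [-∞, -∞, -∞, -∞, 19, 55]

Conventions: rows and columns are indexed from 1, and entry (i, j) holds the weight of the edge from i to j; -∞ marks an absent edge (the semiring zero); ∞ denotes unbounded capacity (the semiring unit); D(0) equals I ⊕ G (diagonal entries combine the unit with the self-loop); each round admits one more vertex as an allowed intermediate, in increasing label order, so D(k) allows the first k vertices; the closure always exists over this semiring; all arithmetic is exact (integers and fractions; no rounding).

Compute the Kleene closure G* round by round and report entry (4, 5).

D(0):
  [∞, -∞, -∞, -∞, 41, -∞]
  [-∞, ∞, -∞, -∞, 36, -∞]
  [30, -∞, ∞, -∞, 17, 94]
  [-∞, -∞, 14, ∞, -∞, 3]
  [69, -∞, -∞, 8, ∞, 50]
  [-∞, -∞, -∞, -∞, 19, ∞]
D(1):
  [∞, -∞, -∞, -∞, 41, -∞]
  [-∞, ∞, -∞, -∞, 36, -∞]
  [30, -∞, ∞, -∞, 30, 94]
  [-∞, -∞, 14, ∞, -∞, 3]
  [69, -∞, -∞, 8, ∞, 50]
  [-∞, -∞, -∞, -∞, 19, ∞]
D(2):
  [∞, -∞, -∞, -∞, 41, -∞]
  [-∞, ∞, -∞, -∞, 36, -∞]
  [30, -∞, ∞, -∞, 30, 94]
  [-∞, -∞, 14, ∞, -∞, 3]
  [69, -∞, -∞, 8, ∞, 50]
  [-∞, -∞, -∞, -∞, 19, ∞]
D(3):
  [∞, -∞, -∞, -∞, 41, -∞]
  [-∞, ∞, -∞, -∞, 36, -∞]
  [30, -∞, ∞, -∞, 30, 94]
  [14, -∞, 14, ∞, 14, 14]
  [69, -∞, -∞, 8, ∞, 50]
  [-∞, -∞, -∞, -∞, 19, ∞]
D(4):
  [∞, -∞, -∞, -∞, 41, -∞]
  [-∞, ∞, -∞, -∞, 36, -∞]
  [30, -∞, ∞, -∞, 30, 94]
  [14, -∞, 14, ∞, 14, 14]
  [69, -∞, 8, 8, ∞, 50]
  [-∞, -∞, -∞, -∞, 19, ∞]
D(5):
  [∞, -∞, 8, 8, 41, 41]
  [36, ∞, 8, 8, 36, 36]
  [30, -∞, ∞, 8, 30, 94]
  [14, -∞, 14, ∞, 14, 14]
  [69, -∞, 8, 8, ∞, 50]
  [19, -∞, 8, 8, 19, ∞]
D(6):
  [∞, -∞, 8, 8, 41, 41]
  [36, ∞, 8, 8, 36, 36]
  [30, -∞, ∞, 8, 30, 94]
  [14, -∞, 14, ∞, 14, 14]
  [69, -∞, 8, 8, ∞, 50]
  [19, -∞, 8, 8, 19, ∞]
Answer: G*[4][5] = 14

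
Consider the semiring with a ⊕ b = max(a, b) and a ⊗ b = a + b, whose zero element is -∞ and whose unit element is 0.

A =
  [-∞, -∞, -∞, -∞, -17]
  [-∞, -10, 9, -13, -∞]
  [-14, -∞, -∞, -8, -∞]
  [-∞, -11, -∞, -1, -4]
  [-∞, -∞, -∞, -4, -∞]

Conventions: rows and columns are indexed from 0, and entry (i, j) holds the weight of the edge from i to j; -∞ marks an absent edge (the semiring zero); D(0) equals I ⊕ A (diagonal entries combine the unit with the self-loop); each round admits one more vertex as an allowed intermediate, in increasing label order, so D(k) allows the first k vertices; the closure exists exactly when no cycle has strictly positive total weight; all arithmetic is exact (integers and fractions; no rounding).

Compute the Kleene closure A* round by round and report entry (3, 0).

D(0):
  [0, -∞, -∞, -∞, -17]
  [-∞, 0, 9, -13, -∞]
  [-14, -∞, 0, -8, -∞]
  [-∞, -11, -∞, 0, -4]
  [-∞, -∞, -∞, -4, 0]
D(1):
  [0, -∞, -∞, -∞, -17]
  [-∞, 0, 9, -13, -∞]
  [-14, -∞, 0, -8, -31]
  [-∞, -11, -∞, 0, -4]
  [-∞, -∞, -∞, -4, 0]
D(2):
  [0, -∞, -∞, -∞, -17]
  [-∞, 0, 9, -13, -∞]
  [-14, -∞, 0, -8, -31]
  [-∞, -11, -2, 0, -4]
  [-∞, -∞, -∞, -4, 0]
D(3):
  [0, -∞, -∞, -∞, -17]
  [-5, 0, 9, 1, -22]
  [-14, -∞, 0, -8, -31]
  [-16, -11, -2, 0, -4]
  [-∞, -∞, -∞, -4, 0]
D(4):
  [0, -∞, -∞, -∞, -17]
  [-5, 0, 9, 1, -3]
  [-14, -19, 0, -8, -12]
  [-16, -11, -2, 0, -4]
  [-20, -15, -6, -4, 0]
D(5):
  [0, -32, -23, -21, -17]
  [-5, 0, 9, 1, -3]
  [-14, -19, 0, -8, -12]
  [-16, -11, -2, 0, -4]
  [-20, -15, -6, -4, 0]
Answer: A*[3][0] = -16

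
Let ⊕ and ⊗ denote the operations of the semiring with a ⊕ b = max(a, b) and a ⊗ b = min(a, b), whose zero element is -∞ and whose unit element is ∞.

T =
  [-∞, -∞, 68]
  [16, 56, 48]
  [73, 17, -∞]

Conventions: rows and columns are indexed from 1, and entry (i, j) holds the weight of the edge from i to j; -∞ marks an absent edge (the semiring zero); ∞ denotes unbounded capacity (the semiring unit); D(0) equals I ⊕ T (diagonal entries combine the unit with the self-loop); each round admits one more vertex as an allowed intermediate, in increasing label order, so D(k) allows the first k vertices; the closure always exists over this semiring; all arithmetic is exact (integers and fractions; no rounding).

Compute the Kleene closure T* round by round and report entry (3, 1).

D(0):
  [∞, -∞, 68]
  [16, ∞, 48]
  [73, 17, ∞]
D(1):
  [∞, -∞, 68]
  [16, ∞, 48]
  [73, 17, ∞]
D(2):
  [∞, -∞, 68]
  [16, ∞, 48]
  [73, 17, ∞]
D(3):
  [∞, 17, 68]
  [48, ∞, 48]
  [73, 17, ∞]
Answer: T*[3][1] = 73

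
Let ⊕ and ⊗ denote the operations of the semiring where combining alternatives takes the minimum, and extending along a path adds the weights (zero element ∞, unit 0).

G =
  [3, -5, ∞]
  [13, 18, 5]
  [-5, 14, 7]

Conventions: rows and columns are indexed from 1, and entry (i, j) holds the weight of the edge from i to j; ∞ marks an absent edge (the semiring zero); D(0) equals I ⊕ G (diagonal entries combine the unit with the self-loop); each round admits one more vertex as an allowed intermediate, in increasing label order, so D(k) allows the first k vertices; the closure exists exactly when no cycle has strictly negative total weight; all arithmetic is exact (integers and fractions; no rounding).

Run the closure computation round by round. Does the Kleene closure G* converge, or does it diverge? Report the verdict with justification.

D(0):
  [0, -5, ∞]
  [13, 0, 5]
  [-5, 14, 0]
D(1):
  [0, -5, ∞]
  [13, 0, 5]
  [-5, -10, 0]
Detection: at round 2, diagonal entry (3, 3) turns strictly negative.
Key observation: the cycle 3->1->2->3 has total weight (-5) + (-5) + 5, which is strictly negative.
Answer: DIVERGES — negative cycle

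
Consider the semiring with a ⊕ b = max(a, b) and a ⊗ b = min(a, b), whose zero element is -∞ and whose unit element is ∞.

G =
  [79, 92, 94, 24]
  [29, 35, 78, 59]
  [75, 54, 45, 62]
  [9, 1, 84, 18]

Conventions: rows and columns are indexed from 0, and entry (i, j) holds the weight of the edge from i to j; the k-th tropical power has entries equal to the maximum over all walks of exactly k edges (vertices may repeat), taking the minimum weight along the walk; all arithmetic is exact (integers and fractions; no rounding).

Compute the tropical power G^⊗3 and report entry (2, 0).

G^⊗2:
  [79, 79, 79, 62]
  [75, 54, 59, 62]
  [75, 75, 75, 54]
  [75, 54, 45, 62]
G^⊗3:
  [79, 79, 79, 62]
  [75, 75, 75, 59]
  [75, 75, 75, 62]
  [75, 75, 75, 54]
Key observation: the optimum is the walk 2->0->0->0, with weight 75 min 79 min 79 = 75.
Optimal value attained by: walk 2->0->0->0.
Answer: (G^⊗3)[2][0] = 75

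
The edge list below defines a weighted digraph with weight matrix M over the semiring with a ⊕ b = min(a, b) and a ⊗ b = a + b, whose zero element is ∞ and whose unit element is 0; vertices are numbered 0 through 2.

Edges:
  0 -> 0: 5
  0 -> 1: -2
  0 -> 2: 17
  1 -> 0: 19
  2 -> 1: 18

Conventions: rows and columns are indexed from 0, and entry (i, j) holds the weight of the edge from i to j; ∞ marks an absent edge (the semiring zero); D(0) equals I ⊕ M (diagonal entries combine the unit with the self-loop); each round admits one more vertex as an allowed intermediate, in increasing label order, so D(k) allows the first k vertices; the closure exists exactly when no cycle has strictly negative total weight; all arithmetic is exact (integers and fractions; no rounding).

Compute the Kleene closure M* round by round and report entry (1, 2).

D(0):
  [0, -2, 17]
  [19, 0, ∞]
  [∞, 18, 0]
D(1):
  [0, -2, 17]
  [19, 0, 36]
  [∞, 18, 0]
D(2):
  [0, -2, 17]
  [19, 0, 36]
  [37, 18, 0]
D(3):
  [0, -2, 17]
  [19, 0, 36]
  [37, 18, 0]
Answer: M*[1][2] = 36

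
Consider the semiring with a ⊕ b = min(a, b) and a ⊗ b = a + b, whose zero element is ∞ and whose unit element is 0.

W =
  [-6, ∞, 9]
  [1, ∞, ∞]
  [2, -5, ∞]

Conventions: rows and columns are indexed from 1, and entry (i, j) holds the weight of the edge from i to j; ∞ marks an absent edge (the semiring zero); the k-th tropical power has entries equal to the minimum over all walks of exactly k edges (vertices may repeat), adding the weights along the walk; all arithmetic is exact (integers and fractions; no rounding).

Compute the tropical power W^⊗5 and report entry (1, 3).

W^⊗2:
  [-12, 4, 3]
  [-5, ∞, 10]
  [-4, ∞, 11]
W^⊗3:
  [-18, -2, -3]
  [-11, 5, 4]
  [-10, 6, 5]
W^⊗4:
  [-24, -8, -9]
  [-17, -1, -2]
  [-16, 0, -1]
W^⊗5:
  [-30, -14, -15]
  [-23, -7, -8]
  [-22, -6, -7]
Key observation: the optimum is the walk 1->1->1->1->1->3, with weight (-6) + (-6) + (-6) + (-6) + 9 = -15.
Optimal value attained by: walk 1->1->1->1->1->3.
Answer: (W^⊗5)[1][3] = -15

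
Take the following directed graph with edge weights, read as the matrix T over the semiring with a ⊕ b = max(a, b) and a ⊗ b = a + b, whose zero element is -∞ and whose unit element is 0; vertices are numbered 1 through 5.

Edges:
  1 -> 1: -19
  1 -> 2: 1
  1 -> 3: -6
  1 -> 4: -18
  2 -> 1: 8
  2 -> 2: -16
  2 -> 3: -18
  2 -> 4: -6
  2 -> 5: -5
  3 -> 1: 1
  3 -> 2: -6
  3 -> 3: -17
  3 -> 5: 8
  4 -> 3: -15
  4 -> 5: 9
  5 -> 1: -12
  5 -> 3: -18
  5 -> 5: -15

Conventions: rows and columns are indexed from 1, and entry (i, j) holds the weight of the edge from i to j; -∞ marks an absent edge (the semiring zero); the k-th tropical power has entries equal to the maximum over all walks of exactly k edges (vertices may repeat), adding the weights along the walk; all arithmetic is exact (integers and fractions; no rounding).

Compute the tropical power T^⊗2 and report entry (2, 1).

T^⊗2:
  [9, -12, -17, -5, 2]
  [-8, 9, 2, -10, 3]
  [2, 2, -5, -12, -7]
  [-3, -21, -9, -∞, -6]
  [-17, -11, -18, -30, -10]
Key observation: the optimum is the walk 2->2->1, with weight (-16) + 8 = -8.
Optimal value attained by: walk 2->2->1.
Answer: (T^⊗2)[2][1] = -8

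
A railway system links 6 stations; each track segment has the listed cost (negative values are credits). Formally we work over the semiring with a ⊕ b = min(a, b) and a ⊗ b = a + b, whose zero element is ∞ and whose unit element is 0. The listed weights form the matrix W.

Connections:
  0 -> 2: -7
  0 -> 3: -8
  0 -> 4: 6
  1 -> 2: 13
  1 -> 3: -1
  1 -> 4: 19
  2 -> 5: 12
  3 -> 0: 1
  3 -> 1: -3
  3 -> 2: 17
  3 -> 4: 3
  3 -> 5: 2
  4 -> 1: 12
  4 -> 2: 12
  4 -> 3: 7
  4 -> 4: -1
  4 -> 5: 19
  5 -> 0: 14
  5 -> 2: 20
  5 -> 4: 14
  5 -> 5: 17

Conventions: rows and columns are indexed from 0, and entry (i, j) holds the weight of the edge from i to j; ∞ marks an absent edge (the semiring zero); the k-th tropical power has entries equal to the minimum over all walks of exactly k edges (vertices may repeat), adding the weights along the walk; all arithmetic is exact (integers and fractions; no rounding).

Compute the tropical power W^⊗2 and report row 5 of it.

W^⊗2:
  [-7, -11, 9, 13, -5, -6]
  [0, -4, 16, 26, 2, 1]
  [26, ∞, 32, ∞, 26, 29]
  [16, 15, -6, -7, 2, 19]
  [8, 4, 11, 6, -2, 9]
  [31, 26, 7, 6, 13, 32]
Answer: row 5 of W^⊗2 = [31, 26, 7, 6, 13, 32]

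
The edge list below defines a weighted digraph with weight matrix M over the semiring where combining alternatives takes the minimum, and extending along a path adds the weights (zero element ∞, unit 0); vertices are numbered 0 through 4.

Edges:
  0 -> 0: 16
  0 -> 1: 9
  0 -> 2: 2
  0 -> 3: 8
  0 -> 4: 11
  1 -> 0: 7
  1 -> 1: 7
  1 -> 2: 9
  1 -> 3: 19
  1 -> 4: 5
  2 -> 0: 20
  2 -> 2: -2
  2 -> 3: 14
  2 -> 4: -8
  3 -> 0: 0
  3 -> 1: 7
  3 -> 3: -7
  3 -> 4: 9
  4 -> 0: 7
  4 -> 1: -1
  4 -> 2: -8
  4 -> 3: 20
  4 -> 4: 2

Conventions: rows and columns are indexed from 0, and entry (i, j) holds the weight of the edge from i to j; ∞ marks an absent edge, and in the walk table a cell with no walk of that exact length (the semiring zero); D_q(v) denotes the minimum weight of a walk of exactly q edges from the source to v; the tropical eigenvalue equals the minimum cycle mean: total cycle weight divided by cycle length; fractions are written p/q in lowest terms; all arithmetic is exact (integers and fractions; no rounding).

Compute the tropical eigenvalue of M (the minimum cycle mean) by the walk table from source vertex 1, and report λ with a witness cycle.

q=0: [∞, 0, ∞, ∞, ∞]
q=1: [7, 7, 9, 19, 5]
q=2: [12, 4, -3, 12, 1]
q=3: [8, 0, -7, 5, -11]
q=4: [-4, -12, -19, -2, -15]
q=5: [-8, -16, -23, -9, -27]
Optimal cycle mean attained by: cycle 2->4->2, total (-8) + (-8), length 2.
Answer: λ = -8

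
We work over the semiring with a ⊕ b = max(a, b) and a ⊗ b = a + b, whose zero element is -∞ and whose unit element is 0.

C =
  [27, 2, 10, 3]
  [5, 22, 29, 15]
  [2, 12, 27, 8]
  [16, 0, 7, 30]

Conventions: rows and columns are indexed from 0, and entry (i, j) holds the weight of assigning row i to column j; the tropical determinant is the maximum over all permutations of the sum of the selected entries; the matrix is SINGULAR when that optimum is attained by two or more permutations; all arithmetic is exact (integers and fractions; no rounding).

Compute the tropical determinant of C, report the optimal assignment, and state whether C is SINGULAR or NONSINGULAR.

σ = (0, 1, 2, 3): 27 + 22 + 27 + 30 = 106
σ = (0, 1, 3, 2): 27 + 22 + 8 + 7 = 64
σ = (0, 2, 1, 3): 27 + 29 + 12 + 30 = 98
σ = (0, 2, 3, 1): 27 + 29 + 8 + 0 = 64
σ = (0, 3, 1, 2): 27 + 15 + 12 + 7 = 61
σ = (0, 3, 2, 1): 27 + 15 + 27 + 0 = 69
σ = (1, 0, 2, 3): 2 + 5 + 27 + 30 = 64
σ = (1, 0, 3, 2): 2 + 5 + 8 + 7 = 22
σ = (1, 2, 0, 3): 2 + 29 + 2 + 30 = 63
σ = (1, 2, 3, 0): 2 + 29 + 8 + 16 = 55
σ = (1, 3, 0, 2): 2 + 15 + 2 + 7 = 26
σ = (1, 3, 2, 0): 2 + 15 + 27 + 16 = 60
σ = (2, 0, 1, 3): 10 + 5 + 12 + 30 = 57
σ = (2, 0, 3, 1): 10 + 5 + 8 + 0 = 23
σ = (2, 1, 0, 3): 10 + 22 + 2 + 30 = 64
σ = (2, 1, 3, 0): 10 + 22 + 8 + 16 = 56
σ = (2, 3, 0, 1): 10 + 15 + 2 + 0 = 27
σ = (2, 3, 1, 0): 10 + 15 + 12 + 16 = 53
σ = (3, 0, 1, 2): 3 + 5 + 12 + 7 = 27
σ = (3, 0, 2, 1): 3 + 5 + 27 + 0 = 35
σ = (3, 1, 0, 2): 3 + 22 + 2 + 7 = 34
σ = (3, 1, 2, 0): 3 + 22 + 27 + 16 = 68
σ = (3, 2, 0, 1): 3 + 29 + 2 + 0 = 34
σ = (3, 2, 1, 0): 3 + 29 + 12 + 16 = 60
Optimal value attained by: σ = (0, 1, 2, 3).
Answer: det⊕(C) = 106; verdict: NONSINGULAR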